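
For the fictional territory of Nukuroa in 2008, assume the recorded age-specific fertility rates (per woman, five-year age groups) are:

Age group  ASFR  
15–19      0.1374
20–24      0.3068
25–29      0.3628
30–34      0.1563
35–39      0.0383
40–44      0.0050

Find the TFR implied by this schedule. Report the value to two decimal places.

Sum of ASFRs = 0.1374 + 0.3068 + 0.3628 + 0.1563 + 0.0383 + 0.0050 = 1.0066
TFR = 5 × 1.0066 = 5.033

5.03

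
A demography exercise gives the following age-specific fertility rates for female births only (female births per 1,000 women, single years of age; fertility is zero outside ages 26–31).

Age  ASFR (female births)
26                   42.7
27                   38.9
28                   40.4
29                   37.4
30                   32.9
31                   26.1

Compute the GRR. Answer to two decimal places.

0.22

Sum of female ASFRs = 42.7 + 38.9 + 40.4 + 37.4 + 32.9 + 26.1 = 218.4
GRR = 218.4 / 1000 = 0.2184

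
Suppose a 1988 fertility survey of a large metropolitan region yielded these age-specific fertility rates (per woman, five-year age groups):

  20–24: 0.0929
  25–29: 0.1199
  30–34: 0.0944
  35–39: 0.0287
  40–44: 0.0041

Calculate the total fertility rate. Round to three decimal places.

Sum of ASFRs = 0.0929 + 0.1199 + 0.0944 + 0.0287 + 0.0041 = 0.3400
TFR = 5 × 0.3400 = 1.7

1.700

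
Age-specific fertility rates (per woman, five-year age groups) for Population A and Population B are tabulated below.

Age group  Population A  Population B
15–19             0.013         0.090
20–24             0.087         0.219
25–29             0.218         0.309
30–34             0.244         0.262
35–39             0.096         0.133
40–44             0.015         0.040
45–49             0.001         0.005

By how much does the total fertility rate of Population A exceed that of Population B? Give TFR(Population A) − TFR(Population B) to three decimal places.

Population A:
  Sum of ASFRs = 0.013 + 0.087 + 0.218 + 0.244 + 0.096 + 0.015 + 0.001 = 0.674
  TFR = 5 × 0.674 = 3.37
Population B:
  Sum of ASFRs = 0.090 + 0.219 + 0.309 + 0.262 + 0.133 + 0.040 + 0.005 = 1.058
  TFR = 5 × 1.058 = 5.29
Difference = 3.37 − 5.29 = -1.92

-1.920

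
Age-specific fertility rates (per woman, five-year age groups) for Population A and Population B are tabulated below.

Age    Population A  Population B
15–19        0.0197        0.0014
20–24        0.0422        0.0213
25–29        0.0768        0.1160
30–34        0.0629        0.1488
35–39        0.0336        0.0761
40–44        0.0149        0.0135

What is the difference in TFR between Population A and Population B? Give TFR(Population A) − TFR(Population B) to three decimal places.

-0.635

Population A:
  Sum of ASFRs = 0.0197 + 0.0422 + 0.0768 + 0.0629 + 0.0336 + 0.0149 = 0.2501
  TFR = 5 × 0.2501 = 1.2505
Population B:
  Sum of ASFRs = 0.0014 + 0.0213 + 0.1160 + 0.1488 + 0.0761 + 0.0135 = 0.3771
  TFR = 5 × 0.3771 = 1.8855
Difference = 1.2505 − 1.8855 = -0.635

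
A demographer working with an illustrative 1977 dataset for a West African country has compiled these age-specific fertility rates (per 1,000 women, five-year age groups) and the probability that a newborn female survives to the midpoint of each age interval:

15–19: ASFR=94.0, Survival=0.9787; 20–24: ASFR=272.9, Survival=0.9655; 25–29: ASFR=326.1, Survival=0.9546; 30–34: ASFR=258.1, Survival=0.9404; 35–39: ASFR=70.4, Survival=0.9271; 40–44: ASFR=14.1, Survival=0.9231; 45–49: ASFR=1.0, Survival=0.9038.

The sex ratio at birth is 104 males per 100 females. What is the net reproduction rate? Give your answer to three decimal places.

2.423

Proportion female at birth = 100 / (100 + 104) = 0.49020.
Weighting each age-specific rate by interval width and survival:
  15–19: 5 × 94.0/1000 × 0.9787 = 0.45999
  20–24: 5 × 272.9/1000 × 0.9655 = 1.31742
  25–29: 5 × 326.1/1000 × 0.9546 = 1.55648
  30–34: 5 × 258.1/1000 × 0.9404 = 1.21359
  35–39: 5 × 70.4/1000 × 0.9271 = 0.32634
  40–44: 5 × 14.1/1000 × 0.9231 = 0.06508
  45–49: 5 × 1.0/1000 × 0.9038 = 0.00452
Sum = 4.94342
NRR = 0.49020 × 4.94342 = 2.42326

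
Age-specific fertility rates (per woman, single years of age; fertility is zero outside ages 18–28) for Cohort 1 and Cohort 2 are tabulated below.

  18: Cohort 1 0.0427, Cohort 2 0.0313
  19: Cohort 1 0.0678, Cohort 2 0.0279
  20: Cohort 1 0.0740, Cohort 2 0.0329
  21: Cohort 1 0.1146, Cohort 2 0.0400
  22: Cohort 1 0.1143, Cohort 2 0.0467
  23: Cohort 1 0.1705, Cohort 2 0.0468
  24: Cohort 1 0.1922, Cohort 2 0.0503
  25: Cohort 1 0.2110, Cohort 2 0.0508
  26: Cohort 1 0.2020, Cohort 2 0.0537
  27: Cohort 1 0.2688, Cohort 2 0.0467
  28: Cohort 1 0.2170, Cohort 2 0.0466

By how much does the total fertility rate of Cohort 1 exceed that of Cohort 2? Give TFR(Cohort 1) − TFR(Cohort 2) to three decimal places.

1.201

Cohort 1:
  Sum of ASFRs = 0.0427 + 0.0678 + 0.0740 + 0.1146 + 0.1143 + 0.1705 + 0.1922 + 0.2110 + 0.2020 + 0.2688 + 0.2170 = 1.6749
  TFR = 1.6749
Cohort 2:
  Sum of ASFRs = 0.0313 + 0.0279 + 0.0329 + 0.0400 + 0.0467 + 0.0468 + 0.0503 + 0.0508 + 0.0537 + 0.0467 + 0.0466 = 0.4737
  TFR = 0.4737
Difference = 1.6749 − 0.4737 = 1.2012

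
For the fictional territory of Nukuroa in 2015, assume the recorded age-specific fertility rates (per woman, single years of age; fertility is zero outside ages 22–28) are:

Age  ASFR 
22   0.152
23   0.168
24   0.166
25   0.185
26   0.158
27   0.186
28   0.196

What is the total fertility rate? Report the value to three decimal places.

1.211

Sum of ASFRs = 0.152 + 0.168 + 0.166 + 0.185 + 0.158 + 0.186 + 0.196 = 1.211
TFR = 1.211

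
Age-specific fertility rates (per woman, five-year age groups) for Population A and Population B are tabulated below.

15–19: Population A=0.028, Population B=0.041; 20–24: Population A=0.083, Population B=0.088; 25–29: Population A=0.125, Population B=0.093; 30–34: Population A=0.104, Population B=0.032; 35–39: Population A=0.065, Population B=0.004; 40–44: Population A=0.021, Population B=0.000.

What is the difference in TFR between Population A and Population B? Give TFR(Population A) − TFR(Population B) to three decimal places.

0.840

Population A:
  Sum of ASFRs = 0.028 + 0.083 + 0.125 + 0.104 + 0.065 + 0.021 = 0.426
  TFR = 5 × 0.426 = 2.13
Population B:
  Sum of ASFRs = 0.041 + 0.088 + 0.093 + 0.032 + 0.004 + 0.000 = 0.258
  TFR = 5 × 0.258 = 1.29
Difference = 2.13 − 1.29 = 0.84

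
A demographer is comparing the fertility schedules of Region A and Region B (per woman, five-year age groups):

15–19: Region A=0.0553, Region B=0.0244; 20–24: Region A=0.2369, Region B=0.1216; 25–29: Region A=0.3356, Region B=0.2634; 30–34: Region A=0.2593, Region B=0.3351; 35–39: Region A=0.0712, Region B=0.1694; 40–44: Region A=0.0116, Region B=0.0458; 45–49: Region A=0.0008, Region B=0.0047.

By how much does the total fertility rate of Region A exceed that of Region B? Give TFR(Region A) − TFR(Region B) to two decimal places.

0.03

Region A:
  Sum of ASFRs = 0.0553 + 0.2369 + 0.3356 + 0.2593 + 0.0712 + 0.0116 + 0.0008 = 0.9707
  TFR = 5 × 0.9707 = 4.8535
Region B:
  Sum of ASFRs = 0.0244 + 0.1216 + 0.2634 + 0.3351 + 0.1694 + 0.0458 + 0.0047 = 0.9644
  TFR = 5 × 0.9644 = 4.822
Difference = 4.8535 − 4.822 = 0.0315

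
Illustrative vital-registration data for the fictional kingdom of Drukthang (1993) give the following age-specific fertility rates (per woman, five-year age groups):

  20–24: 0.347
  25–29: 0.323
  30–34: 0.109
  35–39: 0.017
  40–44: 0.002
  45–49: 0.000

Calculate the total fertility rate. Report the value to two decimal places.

Sum of ASFRs = 0.347 + 0.323 + 0.109 + 0.017 + 0.002 + 0.000 = 0.798
TFR = 5 × 0.798 = 3.99

3.99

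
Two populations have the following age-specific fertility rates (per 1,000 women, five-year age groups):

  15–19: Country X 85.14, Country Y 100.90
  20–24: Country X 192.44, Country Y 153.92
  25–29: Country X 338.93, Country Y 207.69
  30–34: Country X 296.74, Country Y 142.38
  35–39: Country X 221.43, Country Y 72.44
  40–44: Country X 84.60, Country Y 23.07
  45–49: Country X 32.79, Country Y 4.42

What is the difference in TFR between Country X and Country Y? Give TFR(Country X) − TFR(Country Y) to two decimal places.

Country X:
  Sum of ASFRs = 85.14 + 192.44 + 338.93 + 296.74 + 221.43 + 84.60 + 32.79 = 1252.07
  TFR = 5 × 1252.07 / 1000 = 6.26035
Country Y:
  Sum of ASFRs = 100.90 + 153.92 + 207.69 + 142.38 + 72.44 + 23.07 + 4.42 = 704.82
  TFR = 5 × 704.82 / 1000 = 3.5241
Difference = 6.26035 − 3.5241 = 2.73625

2.74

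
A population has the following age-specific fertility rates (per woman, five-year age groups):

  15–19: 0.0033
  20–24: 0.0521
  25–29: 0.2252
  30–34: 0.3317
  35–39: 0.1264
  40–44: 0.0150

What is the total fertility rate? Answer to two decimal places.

Sum of ASFRs = 0.0033 + 0.0521 + 0.2252 + 0.3317 + 0.1264 + 0.0150 = 0.7537
TFR = 5 × 0.7537 = 3.7685

3.77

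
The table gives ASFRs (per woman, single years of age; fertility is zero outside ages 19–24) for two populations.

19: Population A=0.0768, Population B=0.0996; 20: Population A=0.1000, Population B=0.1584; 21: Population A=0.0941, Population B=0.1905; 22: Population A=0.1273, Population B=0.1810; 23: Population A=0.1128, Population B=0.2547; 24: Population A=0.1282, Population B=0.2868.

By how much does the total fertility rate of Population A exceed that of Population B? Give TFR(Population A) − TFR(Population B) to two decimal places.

-0.53

Population A:
  Sum of ASFRs = 0.0768 + 0.1000 + 0.0941 + 0.1273 + 0.1128 + 0.1282 = 0.6392
  TFR = 0.6392
Population B:
  Sum of ASFRs = 0.0996 + 0.1584 + 0.1905 + 0.1810 + 0.2547 + 0.2868 = 1.1710
  TFR = 1.171
Difference = 0.6392 − 1.171 = -0.5318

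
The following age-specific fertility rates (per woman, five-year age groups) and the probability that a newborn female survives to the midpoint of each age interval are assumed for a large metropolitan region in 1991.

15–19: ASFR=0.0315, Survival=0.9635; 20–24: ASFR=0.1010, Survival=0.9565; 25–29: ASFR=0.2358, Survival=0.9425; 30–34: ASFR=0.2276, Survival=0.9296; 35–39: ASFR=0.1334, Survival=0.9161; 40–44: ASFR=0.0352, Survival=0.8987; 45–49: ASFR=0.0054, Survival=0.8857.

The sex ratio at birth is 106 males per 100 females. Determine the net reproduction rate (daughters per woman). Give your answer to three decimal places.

Proportion female at birth = 100 / (100 + 106) = 0.48544.
Each age group contributes 5 × ASFR × survival:
  15–19: 5 × 0.0315 × 0.9635 = 0.15175
  20–24: 5 × 0.1010 × 0.9565 = 0.48303
  25–29: 5 × 0.2358 × 0.9425 = 1.11121
  30–34: 5 × 0.2276 × 0.9296 = 1.05788
  35–39: 5 × 0.1334 × 0.9161 = 0.61104
  40–44: 5 × 0.0352 × 0.8987 = 0.15817
  45–49: 5 × 0.0054 × 0.8857 = 0.02391
Sum = 3.59699
NRR = 0.48544 × 3.59699 = 1.74612

1.746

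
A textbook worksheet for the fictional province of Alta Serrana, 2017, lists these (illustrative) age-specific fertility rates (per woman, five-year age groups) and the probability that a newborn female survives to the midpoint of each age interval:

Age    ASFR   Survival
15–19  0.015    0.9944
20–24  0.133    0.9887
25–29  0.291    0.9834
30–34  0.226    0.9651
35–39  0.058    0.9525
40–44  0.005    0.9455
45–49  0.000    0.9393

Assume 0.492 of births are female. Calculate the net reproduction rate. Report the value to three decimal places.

Proportion female at birth = 0.492.
Each age group contributes 5 × ASFR × survival:
  15–19: 5 × 0.015 × 0.9944 = 0.07458
  20–24: 5 × 0.133 × 0.9887 = 0.65749
  25–29: 5 × 0.291 × 0.9834 = 1.43085
  30–34: 5 × 0.226 × 0.9651 = 1.09056
  35–39: 5 × 0.058 × 0.9525 = 0.27623
  40–44: 5 × 0.005 × 0.9455 = 0.02364
  45–49: 5 × 0.000 × 0.9393 = 0.00000
Sum = 3.55335
NRR = 0.492 × 3.55335 = 1.74825

1.748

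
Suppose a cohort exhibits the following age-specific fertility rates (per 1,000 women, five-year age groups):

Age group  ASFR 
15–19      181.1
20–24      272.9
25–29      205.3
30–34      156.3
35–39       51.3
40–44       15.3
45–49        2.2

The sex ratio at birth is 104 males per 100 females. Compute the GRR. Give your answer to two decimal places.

2.17

Proportion female at birth = 100 / (100 + 104) = 0.49020.
Sum of ASFRs = 181.1 + 272.9 + 205.3 + 156.3 + 51.3 + 15.3 + 2.2 = 884.4
TFR = 5 × 884.4 / 1000 = 4.422
GRR = 0.49020 × 4.422 = 2.16766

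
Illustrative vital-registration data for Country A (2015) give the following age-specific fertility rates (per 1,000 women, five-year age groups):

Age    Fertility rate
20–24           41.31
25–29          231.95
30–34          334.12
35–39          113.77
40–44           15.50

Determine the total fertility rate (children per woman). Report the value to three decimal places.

Sum of ASFRs = 41.31 + 231.95 + 334.12 + 113.77 + 15.50 = 736.65
TFR = 5 × 736.65 / 1000 = 3.68325

3.683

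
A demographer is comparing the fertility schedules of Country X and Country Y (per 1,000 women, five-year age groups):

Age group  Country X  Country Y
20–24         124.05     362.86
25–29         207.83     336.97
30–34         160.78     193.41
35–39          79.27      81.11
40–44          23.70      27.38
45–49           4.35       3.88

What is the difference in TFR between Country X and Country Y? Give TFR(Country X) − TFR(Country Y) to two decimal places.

Country X:
  Sum of ASFRs = 124.05 + 207.83 + 160.78 + 79.27 + 23.70 + 4.35 = 599.98
  TFR = 5 × 599.98 / 1000 = 2.9999
Country Y:
  Sum of ASFRs = 362.86 + 336.97 + 193.41 + 81.11 + 27.38 + 3.88 = 1005.61
  TFR = 5 × 1005.61 / 1000 = 5.02805
Difference = 2.9999 − 5.02805 = -2.02815

-2.03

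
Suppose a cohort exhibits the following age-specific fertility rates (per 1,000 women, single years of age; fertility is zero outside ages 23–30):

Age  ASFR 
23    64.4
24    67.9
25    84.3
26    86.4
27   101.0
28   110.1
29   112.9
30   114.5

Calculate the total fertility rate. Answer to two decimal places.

0.74

Sum of ASFRs = 64.4 + 67.9 + 84.3 + 86.4 + 101.0 + 110.1 + 112.9 + 114.5 = 741.5
TFR = 741.5 / 1000 = 0.7415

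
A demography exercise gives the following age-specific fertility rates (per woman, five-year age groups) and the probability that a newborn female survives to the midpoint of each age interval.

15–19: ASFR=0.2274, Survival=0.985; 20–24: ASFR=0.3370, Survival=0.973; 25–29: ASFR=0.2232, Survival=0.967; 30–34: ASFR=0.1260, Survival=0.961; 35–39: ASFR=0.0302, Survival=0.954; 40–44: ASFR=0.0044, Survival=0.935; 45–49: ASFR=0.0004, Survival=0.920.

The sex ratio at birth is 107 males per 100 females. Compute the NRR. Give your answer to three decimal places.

2.227

Proportion female at birth = 100 / (100 + 107) = 0.48309.
Per-age-group product (5 × ASFR × survival probability):
  15–19: 5 × 0.2274 × 0.985 = 1.11995
  20–24: 5 × 0.3370 × 0.973 = 1.63951
  25–29: 5 × 0.2232 × 0.967 = 1.07917
  30–34: 5 × 0.1260 × 0.961 = 0.60543
  35–39: 5 × 0.0302 × 0.954 = 0.14405
  40–44: 5 × 0.0044 × 0.935 = 0.02057
  45–49: 5 × 0.0004 × 0.920 = 0.00184
Sum = 4.61052
NRR = 0.48309 × 4.61052 = 2.22730
An NRR exceeding 1 indicates intrinsic growth under these rates.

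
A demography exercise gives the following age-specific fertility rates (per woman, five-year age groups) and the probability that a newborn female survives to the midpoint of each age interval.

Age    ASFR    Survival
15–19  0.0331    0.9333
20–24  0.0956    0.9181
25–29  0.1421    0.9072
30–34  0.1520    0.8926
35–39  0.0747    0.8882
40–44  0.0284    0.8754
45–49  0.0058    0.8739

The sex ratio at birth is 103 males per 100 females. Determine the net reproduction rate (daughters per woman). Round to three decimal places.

Proportion female at birth = 100 / (100 + 103) = 0.49261.
Weighting each age-specific rate by interval width and survival:
  15–19: 5 × 0.0331 × 0.9333 = 0.15446
  20–24: 5 × 0.0956 × 0.9181 = 0.43885
  25–29: 5 × 0.1421 × 0.9072 = 0.64457
  30–34: 5 × 0.1520 × 0.8926 = 0.67838
  35–39: 5 × 0.0747 × 0.8882 = 0.33174
  40–44: 5 × 0.0284 × 0.8754 = 0.12431
  45–49: 5 × 0.0058 × 0.8739 = 0.02534
Sum = 2.39765
NRR = 0.49261 × 2.39765 = 1.18111
An NRR exceeding 1 indicates intrinsic growth under these rates.

1.181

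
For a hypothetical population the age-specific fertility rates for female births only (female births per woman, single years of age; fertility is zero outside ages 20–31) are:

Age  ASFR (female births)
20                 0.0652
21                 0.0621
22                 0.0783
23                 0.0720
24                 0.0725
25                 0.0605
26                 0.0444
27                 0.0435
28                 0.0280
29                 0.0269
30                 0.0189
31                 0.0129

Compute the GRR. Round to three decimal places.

Sum of female ASFRs = 0.0652 + 0.0621 + 0.0783 + 0.0720 + 0.0725 + 0.0605 + 0.0444 + 0.0435 + 0.0280 + 0.0269 + 0.0189 + 0.0129 = 0.5852
GRR = 0.5852

0.585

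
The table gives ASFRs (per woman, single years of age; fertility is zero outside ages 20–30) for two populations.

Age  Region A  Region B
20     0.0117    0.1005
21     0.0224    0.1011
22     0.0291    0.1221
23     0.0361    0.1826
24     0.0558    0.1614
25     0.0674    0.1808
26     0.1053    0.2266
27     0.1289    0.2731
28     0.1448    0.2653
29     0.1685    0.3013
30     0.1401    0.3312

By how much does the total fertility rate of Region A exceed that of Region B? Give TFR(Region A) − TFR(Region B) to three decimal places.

Region A:
  Sum of ASFRs = 0.0117 + 0.0224 + 0.0291 + 0.0361 + 0.0558 + 0.0674 + 0.1053 + 0.1289 + 0.1448 + 0.1685 + 0.1401 = 0.9101
  TFR = 0.9101
Region B:
  Sum of ASFRs = 0.1005 + 0.1011 + 0.1221 + 0.1826 + 0.1614 + 0.1808 + 0.2266 + 0.2731 + 0.2653 + 0.3013 + 0.3312 = 2.2460
  TFR = 2.246
Difference = 0.9101 − 2.246 = -1.3359

-1.336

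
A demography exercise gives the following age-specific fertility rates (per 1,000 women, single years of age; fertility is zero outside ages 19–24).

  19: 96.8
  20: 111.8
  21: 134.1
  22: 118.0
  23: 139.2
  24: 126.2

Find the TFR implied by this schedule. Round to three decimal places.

Sum of ASFRs = 96.8 + 111.8 + 134.1 + 118.0 + 139.2 + 126.2 = 726.1
TFR = 726.1 / 1000 = 0.7261

0.726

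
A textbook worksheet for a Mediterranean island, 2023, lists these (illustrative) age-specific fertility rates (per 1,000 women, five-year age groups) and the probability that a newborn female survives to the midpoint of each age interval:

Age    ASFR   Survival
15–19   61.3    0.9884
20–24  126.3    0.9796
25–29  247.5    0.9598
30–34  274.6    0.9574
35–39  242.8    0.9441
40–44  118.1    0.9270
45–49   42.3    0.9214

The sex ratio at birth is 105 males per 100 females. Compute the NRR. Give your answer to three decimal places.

2.591

Proportion female at birth = 100 / (100 + 105) = 0.48780.
Weighting each age-specific rate by interval width and survival:
  15–19: 5 × 61.3/1000 × 0.9884 = 0.30294
  20–24: 5 × 126.3/1000 × 0.9796 = 0.61862
  25–29: 5 × 247.5/1000 × 0.9598 = 1.18775
  30–34: 5 × 274.6/1000 × 0.9574 = 1.31451
  35–39: 5 × 242.8/1000 × 0.9441 = 1.14614
  40–44: 5 × 118.1/1000 × 0.9270 = 0.54739
  45–49: 5 × 42.3/1000 × 0.9214 = 0.19488
Sum = 5.31223
NRR = 0.48780 × 5.31223 = 2.59131
With NRR above 1 the population is above replacement fertility.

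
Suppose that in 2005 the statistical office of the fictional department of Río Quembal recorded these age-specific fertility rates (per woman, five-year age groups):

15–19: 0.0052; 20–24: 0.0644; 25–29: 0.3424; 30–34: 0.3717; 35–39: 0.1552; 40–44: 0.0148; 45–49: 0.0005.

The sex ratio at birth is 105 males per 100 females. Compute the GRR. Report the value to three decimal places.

Proportion female at birth = 100 / (100 + 105) = 0.48780.
Sum of ASFRs = 0.0052 + 0.0644 + 0.3424 + 0.3717 + 0.1552 + 0.0148 + 0.0005 = 0.9542
TFR = 5 × 0.9542 = 4.771
GRR = 0.48780 × 4.771 = 2.32729

2.327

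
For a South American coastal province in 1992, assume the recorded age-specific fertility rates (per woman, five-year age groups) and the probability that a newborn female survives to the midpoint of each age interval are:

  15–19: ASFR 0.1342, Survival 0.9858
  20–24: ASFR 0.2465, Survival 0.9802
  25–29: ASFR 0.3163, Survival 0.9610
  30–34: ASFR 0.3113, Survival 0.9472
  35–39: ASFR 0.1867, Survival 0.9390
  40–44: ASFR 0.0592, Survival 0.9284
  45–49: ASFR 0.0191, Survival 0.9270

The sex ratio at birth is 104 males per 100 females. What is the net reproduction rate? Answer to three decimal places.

Proportion female at birth = 100 / (100 + 104) = 0.49020.
Survival-weighted fertility by age (5·fₓ·Sₓ):
  15–19: 5 × 0.1342 × 0.9858 = 0.66147
  20–24: 5 × 0.2465 × 0.9802 = 1.20810
  25–29: 5 × 0.3163 × 0.9610 = 1.51982
  30–34: 5 × 0.3113 × 0.9472 = 1.47432
  35–39: 5 × 0.1867 × 0.9390 = 0.87656
  40–44: 5 × 0.0592 × 0.9284 = 0.27481
  45–49: 5 × 0.0191 × 0.9270 = 0.08853
Sum = 6.10361
NRR = 0.49020 × 6.10361 = 2.99199
NRR > 1, so each generation more than replaces itself.

2.992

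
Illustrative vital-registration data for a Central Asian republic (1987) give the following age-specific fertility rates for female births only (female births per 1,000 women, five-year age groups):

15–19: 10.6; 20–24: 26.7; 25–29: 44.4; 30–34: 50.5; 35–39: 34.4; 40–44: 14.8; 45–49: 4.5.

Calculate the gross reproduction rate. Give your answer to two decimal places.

Sum of female ASFRs = 10.6 + 26.7 + 44.4 + 50.5 + 34.4 + 14.8 + 4.5 = 185.9
GRR = 5 × 185.9 / 1000 = 0.9295

0.93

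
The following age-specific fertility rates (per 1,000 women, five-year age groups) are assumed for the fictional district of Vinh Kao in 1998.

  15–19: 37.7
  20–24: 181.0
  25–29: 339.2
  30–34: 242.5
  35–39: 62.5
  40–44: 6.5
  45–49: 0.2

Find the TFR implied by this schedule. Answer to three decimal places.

4.348

Sum of ASFRs = 37.7 + 181.0 + 339.2 + 242.5 + 62.5 + 6.5 + 0.2 = 869.6
TFR = 5 × 869.6 / 1000 = 4.348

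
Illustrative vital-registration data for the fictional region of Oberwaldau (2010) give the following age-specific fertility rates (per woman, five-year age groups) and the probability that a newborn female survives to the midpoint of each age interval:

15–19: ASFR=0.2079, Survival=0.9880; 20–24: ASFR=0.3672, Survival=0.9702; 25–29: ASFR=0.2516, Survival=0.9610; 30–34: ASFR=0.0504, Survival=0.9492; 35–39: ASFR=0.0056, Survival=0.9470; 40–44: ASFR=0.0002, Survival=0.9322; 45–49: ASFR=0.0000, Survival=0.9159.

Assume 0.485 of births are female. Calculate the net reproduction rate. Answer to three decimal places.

2.078

Proportion female at birth = 0.485.
Per-age-group product (5 × ASFR × survival probability):
  15–19: 5 × 0.2079 × 0.9880 = 1.02703
  20–24: 5 × 0.3672 × 0.9702 = 1.78129
  25–29: 5 × 0.2516 × 0.9610 = 1.20894
  30–34: 5 × 0.0504 × 0.9492 = 0.23920
  35–39: 5 × 0.0056 × 0.9470 = 0.02652
  40–44: 5 × 0.0002 × 0.9322 = 0.00093
  45–49: 5 × 0.0000 × 0.9159 = 0.00000
Sum = 4.28391
NRR = 0.485 × 4.28391 = 2.07770
NRR > 1, so each generation more than replaces itself.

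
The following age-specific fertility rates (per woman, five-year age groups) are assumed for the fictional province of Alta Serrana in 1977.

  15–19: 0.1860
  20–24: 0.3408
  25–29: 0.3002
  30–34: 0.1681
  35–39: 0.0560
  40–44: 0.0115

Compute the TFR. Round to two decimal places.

Sum of ASFRs = 0.1860 + 0.3408 + 0.3002 + 0.1681 + 0.0560 + 0.0115 = 1.0626
TFR = 5 × 1.0626 = 5.313

5.31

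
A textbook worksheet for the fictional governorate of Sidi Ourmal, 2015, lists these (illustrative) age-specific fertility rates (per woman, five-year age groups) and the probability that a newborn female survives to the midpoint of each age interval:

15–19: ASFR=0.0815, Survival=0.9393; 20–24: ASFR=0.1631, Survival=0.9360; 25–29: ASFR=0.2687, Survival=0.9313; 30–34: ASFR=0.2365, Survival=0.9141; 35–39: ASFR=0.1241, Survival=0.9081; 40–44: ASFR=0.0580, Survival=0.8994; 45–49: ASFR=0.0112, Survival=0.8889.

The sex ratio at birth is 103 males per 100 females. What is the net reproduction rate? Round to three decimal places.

2.144

Proportion female at birth = 100 / (100 + 103) = 0.49261.
Survival-weighted fertility by age (5·fₓ·Sₓ):
  15–19: 5 × 0.0815 × 0.9393 = 0.38276
  20–24: 5 × 0.1631 × 0.9360 = 0.76331
  25–29: 5 × 0.2687 × 0.9313 = 1.25120
  30–34: 5 × 0.2365 × 0.9141 = 1.08092
  35–39: 5 × 0.1241 × 0.9081 = 0.56348
  40–44: 5 × 0.0580 × 0.8994 = 0.26083
  45–49: 5 × 0.0112 × 0.8889 = 0.04978
Sum = 4.35228
NRR = 0.49261 × 4.35228 = 2.14398
With NRR above 1 the population is above replacement fertility.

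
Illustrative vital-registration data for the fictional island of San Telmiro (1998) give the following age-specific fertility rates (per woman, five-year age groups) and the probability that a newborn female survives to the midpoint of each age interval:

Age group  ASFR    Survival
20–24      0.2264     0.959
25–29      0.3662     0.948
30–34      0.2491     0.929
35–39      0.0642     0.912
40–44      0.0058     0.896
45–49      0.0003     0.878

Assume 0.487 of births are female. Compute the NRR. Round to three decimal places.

2.093

Proportion female at birth = 0.487.
Survival-weighted fertility by age (5·fₓ·Sₓ):
  20–24: 5 × 0.2264 × 0.959 = 1.08559
  25–29: 5 × 0.3662 × 0.948 = 1.73579
  30–34: 5 × 0.2491 × 0.929 = 1.15707
  35–39: 5 × 0.0642 × 0.912 = 0.29275
  40–44: 5 × 0.0058 × 0.896 = 0.02598
  45–49: 5 × 0.0003 × 0.878 = 0.00132
Sum = 4.29850
NRR = 0.487 × 4.29850 = 2.09337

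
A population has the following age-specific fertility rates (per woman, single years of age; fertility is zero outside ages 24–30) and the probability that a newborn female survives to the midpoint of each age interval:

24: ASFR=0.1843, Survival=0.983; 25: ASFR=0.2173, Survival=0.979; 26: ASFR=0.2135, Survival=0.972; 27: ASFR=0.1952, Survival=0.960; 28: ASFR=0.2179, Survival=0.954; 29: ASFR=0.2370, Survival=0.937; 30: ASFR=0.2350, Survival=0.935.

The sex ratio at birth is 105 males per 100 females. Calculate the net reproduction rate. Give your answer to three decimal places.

0.702

Proportion female at birth = 100 / (100 + 105) = 0.48780.
Per-age-group product (1 × ASFR × survival probability):
  24: 1 × 0.1843 × 0.983 = 0.18117
  25: 1 × 0.2173 × 0.979 = 0.21274
  26: 1 × 0.2135 × 0.972 = 0.20752
  27: 1 × 0.1952 × 0.960 = 0.18739
  28: 1 × 0.2179 × 0.954 = 0.20788
  29: 1 × 0.2370 × 0.937 = 0.22207
  30: 1 × 0.2350 × 0.935 = 0.21973
Sum = 1.43850
NRR = 0.48780 × 1.43850 = 0.70170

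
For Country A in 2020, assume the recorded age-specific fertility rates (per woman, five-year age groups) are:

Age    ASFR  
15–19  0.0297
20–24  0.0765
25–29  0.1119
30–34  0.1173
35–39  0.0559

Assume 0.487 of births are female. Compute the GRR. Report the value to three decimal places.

Proportion female at birth = 0.487.
Sum of ASFRs = 0.0297 + 0.0765 + 0.1119 + 0.1173 + 0.0559 = 0.3913
TFR = 5 × 0.3913 = 1.9565
GRR = 0.487 × 1.9565 = 0.95282

0.953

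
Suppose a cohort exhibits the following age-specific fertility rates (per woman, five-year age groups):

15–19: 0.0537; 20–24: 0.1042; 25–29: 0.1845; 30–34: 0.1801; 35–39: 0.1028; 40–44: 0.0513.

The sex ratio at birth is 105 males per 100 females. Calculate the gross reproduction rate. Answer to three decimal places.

Proportion female at birth = 100 / (100 + 105) = 0.48780.
Sum of ASFRs = 0.0537 + 0.1042 + 0.1845 + 0.1801 + 0.1028 + 0.0513 = 0.6766
TFR = 5 × 0.6766 = 3.383
GRR = 0.48780 × 3.383 = 1.65023

1.650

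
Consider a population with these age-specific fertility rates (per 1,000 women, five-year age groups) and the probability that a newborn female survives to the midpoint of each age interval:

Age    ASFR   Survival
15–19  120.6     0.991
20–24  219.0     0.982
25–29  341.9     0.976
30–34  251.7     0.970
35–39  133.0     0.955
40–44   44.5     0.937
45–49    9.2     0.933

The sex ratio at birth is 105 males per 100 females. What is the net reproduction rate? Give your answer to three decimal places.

Proportion female at birth = 100 / (100 + 105) = 0.48780.
Each age group contributes 5 × ASFR × survival:
  15–19: 5 × 120.6/1000 × 0.991 = 0.59757
  20–24: 5 × 219.0/1000 × 0.982 = 1.07529
  25–29: 5 × 341.9/1000 × 0.976 = 1.66847
  30–34: 5 × 251.7/1000 × 0.970 = 1.22075
  35–39: 5 × 133.0/1000 × 0.955 = 0.63508
  40–44: 5 × 44.5/1000 × 0.937 = 0.20848
  45–49: 5 × 9.2/1000 × 0.933 = 0.04292
Sum = 5.44856
NRR = 0.48780 × 5.44856 = 2.65781
An NRR exceeding 1 indicates intrinsic growth under these rates.

2.658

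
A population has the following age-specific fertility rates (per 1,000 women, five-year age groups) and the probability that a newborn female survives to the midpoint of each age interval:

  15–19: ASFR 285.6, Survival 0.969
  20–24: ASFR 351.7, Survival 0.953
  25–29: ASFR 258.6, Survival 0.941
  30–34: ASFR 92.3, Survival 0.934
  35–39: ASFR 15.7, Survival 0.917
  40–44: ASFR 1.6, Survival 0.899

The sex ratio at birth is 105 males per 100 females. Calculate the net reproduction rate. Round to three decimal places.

2.335

Proportion female at birth = 100 / (100 + 105) = 0.48780.
Survival-weighted fertility by age (5·fₓ·Sₓ):
  15–19: 5 × 285.6/1000 × 0.969 = 1.38373
  20–24: 5 × 351.7/1000 × 0.953 = 1.67585
  25–29: 5 × 258.6/1000 × 0.941 = 1.21671
  30–34: 5 × 92.3/1000 × 0.934 = 0.43104
  35–39: 5 × 15.7/1000 × 0.917 = 0.07198
  40–44: 5 × 1.6/1000 × 0.899 = 0.00719
Sum = 4.78650
NRR = 0.48780 × 4.78650 = 2.33485
An NRR exceeding 1 indicates intrinsic growth under these rates.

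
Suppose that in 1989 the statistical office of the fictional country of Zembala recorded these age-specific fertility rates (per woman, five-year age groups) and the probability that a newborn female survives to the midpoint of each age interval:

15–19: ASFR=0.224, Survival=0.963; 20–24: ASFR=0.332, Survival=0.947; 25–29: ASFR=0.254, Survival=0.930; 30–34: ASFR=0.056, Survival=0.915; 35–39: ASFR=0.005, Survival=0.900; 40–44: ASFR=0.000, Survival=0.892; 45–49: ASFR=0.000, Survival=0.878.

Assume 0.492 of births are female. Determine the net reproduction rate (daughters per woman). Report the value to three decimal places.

Proportion female at birth = 0.492.
Survival-weighted fertility by age (5·fₓ·Sₓ):
  15–19: 5 × 0.224 × 0.963 = 1.07856
  20–24: 5 × 0.332 × 0.947 = 1.57202
  25–29: 5 × 0.254 × 0.930 = 1.18110
  30–34: 5 × 0.056 × 0.915 = 0.25620
  35–39: 5 × 0.005 × 0.900 = 0.02250
  40–44: 5 × 0.000 × 0.892 = 0.00000
  45–49: 5 × 0.000 × 0.878 = 0.00000
Sum = 4.11038
NRR = 0.492 × 4.11038 = 2.02231

2.022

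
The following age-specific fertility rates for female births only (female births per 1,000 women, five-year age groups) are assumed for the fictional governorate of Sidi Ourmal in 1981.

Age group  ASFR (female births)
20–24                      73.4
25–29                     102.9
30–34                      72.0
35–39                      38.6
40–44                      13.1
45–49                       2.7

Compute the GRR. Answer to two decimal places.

1.51

Sum of female ASFRs = 73.4 + 102.9 + 72.0 + 38.6 + 13.1 + 2.7 = 302.7
GRR = 5 × 302.7 / 1000 = 1.5135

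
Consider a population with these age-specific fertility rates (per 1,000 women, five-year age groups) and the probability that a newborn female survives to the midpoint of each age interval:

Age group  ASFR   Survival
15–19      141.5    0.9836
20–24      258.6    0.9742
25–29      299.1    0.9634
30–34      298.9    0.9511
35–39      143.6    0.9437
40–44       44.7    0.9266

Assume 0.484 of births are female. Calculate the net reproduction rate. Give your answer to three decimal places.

Proportion female at birth = 0.484.
Weighting each age-specific rate by interval width and survival:
  15–19: 5 × 141.5/1000 × 0.9836 = 0.69590
  20–24: 5 × 258.6/1000 × 0.9742 = 1.25964
  25–29: 5 × 299.1/1000 × 0.9634 = 1.44076
  30–34: 5 × 298.9/1000 × 0.9511 = 1.42142
  35–39: 5 × 143.6/1000 × 0.9437 = 0.67758
  40–44: 5 × 44.7/1000 × 0.9266 = 0.20710
Sum = 5.70240
NRR = 0.484 × 5.70240 = 2.75996

2.760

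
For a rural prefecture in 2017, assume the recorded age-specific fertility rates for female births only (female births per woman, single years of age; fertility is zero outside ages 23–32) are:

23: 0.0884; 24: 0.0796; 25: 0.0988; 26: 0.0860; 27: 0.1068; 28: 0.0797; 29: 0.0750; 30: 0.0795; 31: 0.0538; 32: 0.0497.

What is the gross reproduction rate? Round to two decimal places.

Sum of female ASFRs = 0.0884 + 0.0796 + 0.0988 + 0.0860 + 0.1068 + 0.0797 + 0.0750 + 0.0795 + 0.0538 + 0.0497 = 0.7973
GRR = 0.7973

0.80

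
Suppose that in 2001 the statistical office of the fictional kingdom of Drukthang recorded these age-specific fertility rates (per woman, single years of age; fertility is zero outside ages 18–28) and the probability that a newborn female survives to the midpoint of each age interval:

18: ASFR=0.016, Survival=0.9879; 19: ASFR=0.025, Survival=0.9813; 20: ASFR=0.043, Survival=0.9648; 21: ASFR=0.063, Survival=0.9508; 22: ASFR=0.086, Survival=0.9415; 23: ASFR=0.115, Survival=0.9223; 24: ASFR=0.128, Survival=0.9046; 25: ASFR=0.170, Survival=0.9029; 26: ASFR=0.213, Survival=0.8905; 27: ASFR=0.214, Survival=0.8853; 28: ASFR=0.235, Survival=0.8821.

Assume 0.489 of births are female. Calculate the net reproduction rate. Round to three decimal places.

Proportion female at birth = 0.489.
Survival-weighted fertility by age (1·fₓ·Sₓ):
  18: 1 × 0.016 × 0.9879 = 0.01581
  19: 1 × 0.025 × 0.9813 = 0.02453
  20: 1 × 0.043 × 0.9648 = 0.04149
  21: 1 × 0.063 × 0.9508 = 0.05990
  22: 1 × 0.086 × 0.9415 = 0.08097
  23: 1 × 0.115 × 0.9223 = 0.10606
  24: 1 × 0.128 × 0.9046 = 0.11579
  25: 1 × 0.170 × 0.9029 = 0.15349
  26: 1 × 0.213 × 0.8905 = 0.18968
  27: 1 × 0.214 × 0.8853 = 0.18945
  28: 1 × 0.235 × 0.8821 = 0.20729
Sum = 1.18446
NRR = 0.489 × 1.18446 = 0.57920

0.579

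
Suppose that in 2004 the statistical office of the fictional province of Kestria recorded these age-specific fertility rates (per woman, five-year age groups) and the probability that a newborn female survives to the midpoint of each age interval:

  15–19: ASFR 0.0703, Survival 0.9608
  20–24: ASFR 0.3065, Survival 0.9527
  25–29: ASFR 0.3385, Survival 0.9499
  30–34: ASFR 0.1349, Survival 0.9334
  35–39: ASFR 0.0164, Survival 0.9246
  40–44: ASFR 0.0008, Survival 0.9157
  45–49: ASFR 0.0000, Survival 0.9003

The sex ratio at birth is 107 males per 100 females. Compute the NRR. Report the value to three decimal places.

1.988

Proportion female at birth = 100 / (100 + 107) = 0.48309.
Per-age-group product (5 × ASFR × survival probability):
  15–19: 5 × 0.0703 × 0.9608 = 0.33772
  20–24: 5 × 0.3065 × 0.9527 = 1.46001
  25–29: 5 × 0.3385 × 0.9499 = 1.60771
  30–34: 5 × 0.1349 × 0.9334 = 0.62958
  35–39: 5 × 0.0164 × 0.9246 = 0.07582
  40–44: 5 × 0.0008 × 0.9157 = 0.00366
  45–49: 5 × 0.0000 × 0.9003 = 0.00000
Sum = 4.11450
NRR = 0.48309 × 4.11450 = 1.98767
With NRR above 1 the population is above replacement fertility.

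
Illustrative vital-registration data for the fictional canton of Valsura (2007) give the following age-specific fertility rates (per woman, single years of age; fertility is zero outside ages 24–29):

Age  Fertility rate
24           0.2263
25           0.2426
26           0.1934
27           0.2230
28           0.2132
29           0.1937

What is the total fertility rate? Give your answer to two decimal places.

Sum of ASFRs = 0.2263 + 0.2426 + 0.1934 + 0.2230 + 0.2132 + 0.1937 = 1.2922
TFR = 1.2922

1.29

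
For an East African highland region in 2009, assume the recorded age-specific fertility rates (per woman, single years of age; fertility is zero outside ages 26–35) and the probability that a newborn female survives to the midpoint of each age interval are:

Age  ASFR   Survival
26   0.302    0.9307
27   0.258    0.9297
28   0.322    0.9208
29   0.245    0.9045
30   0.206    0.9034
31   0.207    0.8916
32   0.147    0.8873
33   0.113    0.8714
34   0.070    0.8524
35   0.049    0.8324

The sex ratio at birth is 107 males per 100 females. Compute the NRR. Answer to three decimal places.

Proportion female at birth = 100 / (100 + 107) = 0.48309.
Weighting each age-specific rate by interval width and survival:
  26: 1 × 0.302 × 0.9307 = 0.28107
  27: 1 × 0.258 × 0.9297 = 0.23986
  28: 1 × 0.322 × 0.9208 = 0.29650
  29: 1 × 0.245 × 0.9045 = 0.22160
  30: 1 × 0.206 × 0.9034 = 0.18610
  31: 1 × 0.207 × 0.8916 = 0.18456
  32: 1 × 0.147 × 0.8873 = 0.13043
  33: 1 × 0.113 × 0.8714 = 0.09847
  34: 1 × 0.070 × 0.8524 = 0.05967
  35: 1 × 0.049 × 0.8324 = 0.04079
Sum = 1.73905
NRR = 0.48309 × 1.73905 = 0.84012

0.840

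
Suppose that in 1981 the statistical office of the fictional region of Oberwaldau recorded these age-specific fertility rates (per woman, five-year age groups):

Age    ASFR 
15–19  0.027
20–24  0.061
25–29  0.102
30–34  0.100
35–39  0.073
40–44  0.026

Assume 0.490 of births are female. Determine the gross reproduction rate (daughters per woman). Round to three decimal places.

0.953

Proportion female at birth = 0.490.
Sum of ASFRs = 0.027 + 0.061 + 0.102 + 0.100 + 0.073 + 0.026 = 0.389
TFR = 5 × 0.389 = 1.945
GRR = 0.490 × 1.945 = 0.95305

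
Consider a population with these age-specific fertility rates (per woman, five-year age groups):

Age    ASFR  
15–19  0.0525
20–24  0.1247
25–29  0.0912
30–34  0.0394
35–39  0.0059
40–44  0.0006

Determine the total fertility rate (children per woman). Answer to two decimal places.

Sum of ASFRs = 0.0525 + 0.1247 + 0.0912 + 0.0394 + 0.0059 + 0.0006 = 0.3143
TFR = 5 × 0.3143 = 1.5715

1.57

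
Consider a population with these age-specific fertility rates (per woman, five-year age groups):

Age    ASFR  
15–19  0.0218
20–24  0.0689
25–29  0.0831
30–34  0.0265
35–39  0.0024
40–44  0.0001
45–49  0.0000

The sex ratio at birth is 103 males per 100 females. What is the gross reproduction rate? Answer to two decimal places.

Proportion female at birth = 100 / (100 + 103) = 0.49261.
Sum of ASFRs = 0.0218 + 0.0689 + 0.0831 + 0.0265 + 0.0024 + 0.0001 + 0.0000 = 0.2028
TFR = 5 × 0.2028 = 1.014
GRR = 0.49261 × 1.014 = 0.49951

0.50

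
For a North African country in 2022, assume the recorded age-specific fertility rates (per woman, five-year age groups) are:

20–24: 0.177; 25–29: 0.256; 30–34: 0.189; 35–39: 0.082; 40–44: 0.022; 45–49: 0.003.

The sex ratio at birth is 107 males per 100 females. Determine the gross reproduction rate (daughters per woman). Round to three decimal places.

1.761

Proportion female at birth = 100 / (100 + 107) = 0.48309.
Sum of ASFRs = 0.177 + 0.256 + 0.189 + 0.082 + 0.022 + 0.003 = 0.729
TFR = 5 × 0.729 = 3.645
GRR = 0.48309 × 3.645 = 1.76086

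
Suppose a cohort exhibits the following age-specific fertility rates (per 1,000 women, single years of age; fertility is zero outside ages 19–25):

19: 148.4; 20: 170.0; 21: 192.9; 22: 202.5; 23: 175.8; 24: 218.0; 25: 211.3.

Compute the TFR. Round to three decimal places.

Sum of ASFRs = 148.4 + 170.0 + 192.9 + 202.5 + 175.8 + 218.0 + 211.3 = 1318.9
TFR = 1318.9 / 1000 = 1.3189

1.319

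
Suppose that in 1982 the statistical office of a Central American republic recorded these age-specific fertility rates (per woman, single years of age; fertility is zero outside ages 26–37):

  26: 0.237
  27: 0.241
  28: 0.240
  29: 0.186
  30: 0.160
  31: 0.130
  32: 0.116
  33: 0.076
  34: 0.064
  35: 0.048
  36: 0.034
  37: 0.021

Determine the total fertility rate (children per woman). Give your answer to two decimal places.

Sum of ASFRs = 0.237 + 0.241 + 0.240 + 0.186 + 0.160 + 0.130 + 0.116 + 0.076 + 0.064 + 0.048 + 0.034 + 0.021 = 1.553
TFR = 1.553

1.55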